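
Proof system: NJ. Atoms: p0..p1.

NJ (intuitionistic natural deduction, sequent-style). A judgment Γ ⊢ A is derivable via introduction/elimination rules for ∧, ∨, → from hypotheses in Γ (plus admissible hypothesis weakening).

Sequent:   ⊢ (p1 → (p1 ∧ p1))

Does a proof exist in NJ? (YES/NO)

Derivation (root first):
[→I]  ⊢ (p1 → (p1 ∧ p1))
  [∧I] p1 ⊢ (p1 ∧ p1)
    [Ax] p1 ⊢ p1
    [Ax] p1 ⊢ p1

Result: YES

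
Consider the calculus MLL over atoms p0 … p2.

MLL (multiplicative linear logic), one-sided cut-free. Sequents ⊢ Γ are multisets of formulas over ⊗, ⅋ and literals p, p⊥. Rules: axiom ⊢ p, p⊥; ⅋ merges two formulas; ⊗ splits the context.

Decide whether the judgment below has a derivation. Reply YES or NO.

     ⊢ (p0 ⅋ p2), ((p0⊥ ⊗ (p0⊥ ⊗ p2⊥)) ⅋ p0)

Derivation trace:
[⅋]  ⊢ (p0 ⅋ p2), ((p0⊥ ⊗ (p0⊥ ⊗ p2⊥)) ⅋ p0)
  [⅋]  ⊢ p0, (p0⊥ ⊗ (p0⊥ ⊗ p2⊥)), (p0 ⅋ p2)
    [⊗]  ⊢ p0, p0, p2, (p0⊥ ⊗ (p0⊥ ⊗ p2⊥))
      [Ax]  ⊢ p0, p0⊥
      [⊗]  ⊢ p0, p2, (p0⊥ ⊗ p2⊥)
        [Ax]  ⊢ p0, p0⊥
        [Ax]  ⊢ p2, p2⊥

Result: YES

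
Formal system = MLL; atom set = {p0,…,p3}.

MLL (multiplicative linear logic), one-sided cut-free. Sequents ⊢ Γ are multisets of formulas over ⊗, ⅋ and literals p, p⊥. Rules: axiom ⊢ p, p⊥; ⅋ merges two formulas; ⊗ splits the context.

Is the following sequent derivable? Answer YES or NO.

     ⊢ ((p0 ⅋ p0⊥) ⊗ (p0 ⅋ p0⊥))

Derivation (root first):
[⊗]  ⊢ ((p0 ⅋ p0⊥) ⊗ (p0 ⅋ p0⊥))
  [⅋]  ⊢ (p0 ⅋ p0⊥)
    [Ax]  ⊢ p0, p0⊥
  [⅋]  ⊢ (p0 ⅋ p0⊥)
    [Ax]  ⊢ p0, p0⊥

Result: YES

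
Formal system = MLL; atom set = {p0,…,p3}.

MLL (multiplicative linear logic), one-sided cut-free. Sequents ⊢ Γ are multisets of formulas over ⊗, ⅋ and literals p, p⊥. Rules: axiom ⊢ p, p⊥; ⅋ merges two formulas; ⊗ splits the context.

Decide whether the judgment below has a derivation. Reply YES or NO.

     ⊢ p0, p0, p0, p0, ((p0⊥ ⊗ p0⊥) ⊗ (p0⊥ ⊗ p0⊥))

Proof tree:
[⊗]  ⊢ p0, p0, p0, p0, ((p0⊥ ⊗ p0⊥) ⊗ (p0⊥ ⊗ p0⊥))
  [⊗]  ⊢ p0, p0, (p0⊥ ⊗ p0⊥)
    [Ax]  ⊢ p0, p0⊥
    [Ax]  ⊢ p0, p0⊥
  [⊗]  ⊢ p0, p0, (p0⊥ ⊗ p0⊥)
    [Ax]  ⊢ p0, p0⊥
    [Ax]  ⊢ p0, p0⊥

Result: YES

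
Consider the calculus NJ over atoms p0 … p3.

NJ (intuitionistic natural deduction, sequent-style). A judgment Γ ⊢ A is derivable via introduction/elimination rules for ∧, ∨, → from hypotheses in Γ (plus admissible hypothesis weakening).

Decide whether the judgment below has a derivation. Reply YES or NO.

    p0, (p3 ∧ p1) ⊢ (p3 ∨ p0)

Derivation trace:
[Wk] p0, (p3 ∧ p1) ⊢ (p3 ∨ p0)
  [∨I₂] p0 ⊢ (p3 ∨ p0)
    [Ax] p0 ⊢ p0

Result: YES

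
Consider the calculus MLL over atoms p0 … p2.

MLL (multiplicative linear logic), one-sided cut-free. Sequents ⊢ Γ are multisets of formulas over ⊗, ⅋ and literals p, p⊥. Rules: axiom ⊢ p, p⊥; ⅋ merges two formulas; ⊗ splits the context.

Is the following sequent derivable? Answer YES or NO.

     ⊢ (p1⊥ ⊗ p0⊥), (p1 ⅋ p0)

Derivation (root first):
[⅋]  ⊢ (p1⊥ ⊗ p0⊥), (p1 ⅋ p0)
  [⊗]  ⊢ p1, p0, (p1⊥ ⊗ p0⊥)
    [Ax]  ⊢ p1, p1⊥
    [Ax]  ⊢ p0, p0⊥

Result: YES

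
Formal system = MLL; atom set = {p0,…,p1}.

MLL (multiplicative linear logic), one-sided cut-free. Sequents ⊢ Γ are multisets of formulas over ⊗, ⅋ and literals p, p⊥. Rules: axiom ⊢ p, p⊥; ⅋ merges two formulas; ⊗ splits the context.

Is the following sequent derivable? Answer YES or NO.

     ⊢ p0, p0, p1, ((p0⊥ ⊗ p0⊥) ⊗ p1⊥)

Derivation (root first):
[⊗]  ⊢ p0, p0, p1, ((p0⊥ ⊗ p0⊥) ⊗ p1⊥)
  [⊗]  ⊢ p0, p0, (p0⊥ ⊗ p0⊥)
    [Ax]  ⊢ p0, p0⊥
    [Ax]  ⊢ p0, p0⊥
  [Ax]  ⊢ p1, p1⊥

Result: YES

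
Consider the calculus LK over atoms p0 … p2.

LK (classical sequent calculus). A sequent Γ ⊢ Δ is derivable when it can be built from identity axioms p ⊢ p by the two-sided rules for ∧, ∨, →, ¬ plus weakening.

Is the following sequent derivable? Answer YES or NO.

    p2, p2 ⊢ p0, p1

Enumerate valuations to refute Γ ⊢ Δ:
  v=000: Γ:[p2=F, p2=F] Δ:[p0=F, p1=F] refutes=False
  v=001: Γ:[p2=T, p2=T] Δ:[p0=F, p1=F] refutes=True  ← countermodel

Result: NO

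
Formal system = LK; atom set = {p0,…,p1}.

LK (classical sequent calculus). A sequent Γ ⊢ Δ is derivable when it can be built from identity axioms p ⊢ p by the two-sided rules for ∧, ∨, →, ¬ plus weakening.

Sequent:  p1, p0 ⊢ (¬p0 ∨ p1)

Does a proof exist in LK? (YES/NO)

Derivation (root first):
[∨R] p1, p0 ⊢ (¬p0 ∨ p1)
  [¬R] p1, p0 ⊢ p1, ¬p0
    [WL] p1, p0, p0 ⊢ p1
      [WL] p1, p0 ⊢ p1
        [Ax] p1 ⊢ p1

Result: YES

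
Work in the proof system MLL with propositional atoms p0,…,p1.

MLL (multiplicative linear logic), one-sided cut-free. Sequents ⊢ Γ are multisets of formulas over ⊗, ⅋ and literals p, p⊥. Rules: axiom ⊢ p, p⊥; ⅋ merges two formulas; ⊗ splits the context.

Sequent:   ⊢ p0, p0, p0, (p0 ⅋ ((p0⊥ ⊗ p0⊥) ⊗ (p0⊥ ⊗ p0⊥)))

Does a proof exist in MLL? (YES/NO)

Derivation trace:
[⅋]  ⊢ p0, p0, p0, (p0 ⅋ ((p0⊥ ⊗ p0⊥) ⊗ (p0⊥ ⊗ p0⊥)))
  [⊗]  ⊢ p0, p0, p0, p0, ((p0⊥ ⊗ p0⊥) ⊗ (p0⊥ ⊗ p0⊥))
    [⊗]  ⊢ p0, p0, (p0⊥ ⊗ p0⊥)
      [Ax]  ⊢ p0, p0⊥
      [Ax]  ⊢ p0, p0⊥
    [⊗]  ⊢ p0, p0, (p0⊥ ⊗ p0⊥)
      [Ax]  ⊢ p0, p0⊥
      [Ax]  ⊢ p0, p0⊥

Result: YES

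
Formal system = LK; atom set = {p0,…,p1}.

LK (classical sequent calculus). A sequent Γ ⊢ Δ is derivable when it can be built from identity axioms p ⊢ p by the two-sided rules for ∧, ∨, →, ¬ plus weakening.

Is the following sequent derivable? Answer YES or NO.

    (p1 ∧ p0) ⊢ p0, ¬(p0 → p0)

Derivation trace:
[∧L] (p1 ∧ p0) ⊢ p0, ¬(p0 → p0)
  [WL] p0, p1 ⊢ p0, ¬(p0 → p0)
    [¬R] p0 ⊢ p0, ¬(p0 → p0)
      [→L] p0, (p0 → p0) ⊢ p0
        [Ax] p0 ⊢ p0
        [Ax] p0 ⊢ p0

Result: YES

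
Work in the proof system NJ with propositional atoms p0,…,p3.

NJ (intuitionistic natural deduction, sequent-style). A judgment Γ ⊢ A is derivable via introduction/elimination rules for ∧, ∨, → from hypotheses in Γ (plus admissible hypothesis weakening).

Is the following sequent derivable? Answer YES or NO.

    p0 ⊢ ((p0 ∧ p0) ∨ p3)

Proof tree:
[∨I₁] p0 ⊢ ((p0 ∧ p0) ∨ p3)
  [∧I] p0 ⊢ (p0 ∧ p0)
    [Ax] p0 ⊢ p0
    [Ax] p0 ⊢ p0

Result: YES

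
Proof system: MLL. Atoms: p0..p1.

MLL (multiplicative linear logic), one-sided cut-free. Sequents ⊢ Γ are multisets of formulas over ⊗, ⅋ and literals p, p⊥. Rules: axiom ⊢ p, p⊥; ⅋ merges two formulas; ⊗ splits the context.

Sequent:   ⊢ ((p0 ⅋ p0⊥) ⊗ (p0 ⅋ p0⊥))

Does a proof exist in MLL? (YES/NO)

Proof tree:
[⊗]  ⊢ ((p0 ⅋ p0⊥) ⊗ (p0 ⅋ p0⊥))
  [⅋]  ⊢ (p0 ⅋ p0⊥)
    [Ax]  ⊢ p0, p0⊥
  [⅋]  ⊢ (p0 ⅋ p0⊥)
    [Ax]  ⊢ p0, p0⊥

Result: YES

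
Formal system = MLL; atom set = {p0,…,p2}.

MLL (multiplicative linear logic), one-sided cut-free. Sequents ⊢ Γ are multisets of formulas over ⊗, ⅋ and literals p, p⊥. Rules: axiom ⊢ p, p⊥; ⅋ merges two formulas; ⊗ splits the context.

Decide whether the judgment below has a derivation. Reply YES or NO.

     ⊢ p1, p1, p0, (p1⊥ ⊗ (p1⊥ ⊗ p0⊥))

Proof tree:
[⊗]  ⊢ p1, p1, p0, (p1⊥ ⊗ (p1⊥ ⊗ p0⊥))
  [Ax]  ⊢ p1, p1⊥
  [⊗]  ⊢ p1, p0, (p1⊥ ⊗ p0⊥)
    [Ax]  ⊢ p1, p1⊥
    [Ax]  ⊢ p0, p0⊥

Result: YES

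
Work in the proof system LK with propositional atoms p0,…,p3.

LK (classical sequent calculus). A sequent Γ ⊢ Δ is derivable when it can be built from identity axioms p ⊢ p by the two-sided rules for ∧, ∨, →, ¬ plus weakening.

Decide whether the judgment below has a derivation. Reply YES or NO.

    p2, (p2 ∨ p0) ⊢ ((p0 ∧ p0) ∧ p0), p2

Derivation (root first):
[∨L] p2, (p2 ∨ p0) ⊢ ((p0 ∧ p0) ∧ p0), p2
  [Ax] p2 ⊢ p2
  [∧R] p2, p0 ⊢ ((p0 ∧ p0) ∧ p0)
    [∧R] p2, p0 ⊢ (p0 ∧ p0)
      [Ax] p0 ⊢ p0
      [WL] p0, p2 ⊢ p0
        [Ax] p0 ⊢ p0
    [Ax] p0 ⊢ p0

Result: YES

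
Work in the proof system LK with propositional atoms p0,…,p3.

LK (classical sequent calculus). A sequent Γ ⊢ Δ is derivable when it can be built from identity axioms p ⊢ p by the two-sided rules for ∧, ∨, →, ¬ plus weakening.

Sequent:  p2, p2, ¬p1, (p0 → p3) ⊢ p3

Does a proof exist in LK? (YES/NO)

Truth-table refutation:
  v=0000: Γ:[p2=F, p2=F, ¬p1=T, (p0 → p3)=T] Δ:[p3=F] refutes=False
  v=0001: Γ:[p2=F, p2=F, ¬p1=T, (p0 → p3)=T] Δ:[p3=T] refutes=False
  v=0010: Γ:[p2=T, p2=T, ¬p1=T, (p0 → p3)=T] Δ:[p3=F] refutes=True  ← countermodel

Result: NO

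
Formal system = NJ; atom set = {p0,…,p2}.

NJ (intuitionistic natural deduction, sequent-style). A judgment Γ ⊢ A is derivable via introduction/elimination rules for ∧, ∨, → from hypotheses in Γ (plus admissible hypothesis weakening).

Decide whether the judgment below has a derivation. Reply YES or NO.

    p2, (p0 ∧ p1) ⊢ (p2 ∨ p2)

Derivation (root first):
[Wk] p2, (p0 ∧ p1) ⊢ (p2 ∨ p2)
  [∨I₁] p2 ⊢ (p2 ∨ p2)
    [Ax] p2 ⊢ p2

Result: YES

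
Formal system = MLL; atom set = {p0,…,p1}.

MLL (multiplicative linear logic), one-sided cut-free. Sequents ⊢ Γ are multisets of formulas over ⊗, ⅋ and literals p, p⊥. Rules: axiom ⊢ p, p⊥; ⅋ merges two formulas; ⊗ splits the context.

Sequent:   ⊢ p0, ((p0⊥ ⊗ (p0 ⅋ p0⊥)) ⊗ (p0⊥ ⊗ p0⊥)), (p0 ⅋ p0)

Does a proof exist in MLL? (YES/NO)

Derivation (root first):
[⅋]  ⊢ p0, ((p0⊥ ⊗ (p0 ⅋ p0⊥)) ⊗ (p0⊥ ⊗ p0⊥)), (p0 ⅋ p0)
  [⊗]  ⊢ p0, p0, p0, ((p0⊥ ⊗ (p0 ⅋ p0⊥)) ⊗ (p0⊥ ⊗ p0⊥))
    [⊗]  ⊢ p0, (p0⊥ ⊗ (p0 ⅋ p0⊥))
      [Ax]  ⊢ p0, p0⊥
      [⅋]  ⊢ (p0 ⅋ p0⊥)
        [Ax]  ⊢ p0, p0⊥
    [⊗]  ⊢ p0, p0, (p0⊥ ⊗ p0⊥)
      [Ax]  ⊢ p0, p0⊥
      [Ax]  ⊢ p0, p0⊥

Result: YES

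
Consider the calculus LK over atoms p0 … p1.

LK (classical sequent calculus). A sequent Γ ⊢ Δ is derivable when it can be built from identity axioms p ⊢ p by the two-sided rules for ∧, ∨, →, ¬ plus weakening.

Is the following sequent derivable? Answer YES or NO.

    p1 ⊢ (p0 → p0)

Derivation (root first):
[→R] p1 ⊢ (p0 → p0)
  [WL] p0, p1 ⊢ p0
    [Ax] p0 ⊢ p0

Result: YES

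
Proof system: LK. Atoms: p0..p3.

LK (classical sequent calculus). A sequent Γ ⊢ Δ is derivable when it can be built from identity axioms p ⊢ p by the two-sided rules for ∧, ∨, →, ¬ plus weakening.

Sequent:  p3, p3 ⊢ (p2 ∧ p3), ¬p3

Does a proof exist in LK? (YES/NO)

Truth-table refutation:
  v=0000: Γ:[p3=F, p3=F] Δ:[(p2 ∧ p3)=F, ¬p3=T] refutes=False
  v=0001: Γ:[p3=T, p3=T] Δ:[(p2 ∧ p3)=F, ¬p3=F] refutes=True  ← countermodel

Result: NO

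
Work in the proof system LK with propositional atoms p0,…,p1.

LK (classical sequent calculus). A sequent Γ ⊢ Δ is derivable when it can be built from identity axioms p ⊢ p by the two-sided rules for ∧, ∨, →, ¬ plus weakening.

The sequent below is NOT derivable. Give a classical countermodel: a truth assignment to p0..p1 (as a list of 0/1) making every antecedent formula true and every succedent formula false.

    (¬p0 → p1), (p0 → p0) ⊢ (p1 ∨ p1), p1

Search for a countermodel by truth-table:
  v=00: Γ:[(¬p0 → p1)=F, (p0 → p0)=T] Δ:[(p1 ∨ p1)=F, p1=F] refutes=False
  v=01: Γ:[(¬p0 → p1)=T, (p0 → p0)=T] Δ:[(p1 ∨ p1)=T, p1=T] refutes=False
  v=10: Γ:[(¬p0 → p1)=T, (p0 → p0)=T] Δ:[(p1 ∨ p1)=F, p1=F] refutes=True  ← countermodel

Result: [1, 0]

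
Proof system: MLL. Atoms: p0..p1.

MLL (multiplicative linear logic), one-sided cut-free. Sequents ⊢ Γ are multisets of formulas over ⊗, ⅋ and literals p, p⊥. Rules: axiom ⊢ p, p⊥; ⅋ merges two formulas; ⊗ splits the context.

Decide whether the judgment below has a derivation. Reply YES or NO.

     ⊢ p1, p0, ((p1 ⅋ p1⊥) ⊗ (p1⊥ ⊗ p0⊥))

Derivation trace:
[⊗]  ⊢ p1, p0, ((p1 ⅋ p1⊥) ⊗ (p1⊥ ⊗ p0⊥))
  [⅋]  ⊢ (p1 ⅋ p1⊥)
    [Ax]  ⊢ p1, p1⊥
  [⊗]  ⊢ p1, p0, (p1⊥ ⊗ p0⊥)
    [Ax]  ⊢ p1, p1⊥
    [Ax]  ⊢ p0, p0⊥

Result: YES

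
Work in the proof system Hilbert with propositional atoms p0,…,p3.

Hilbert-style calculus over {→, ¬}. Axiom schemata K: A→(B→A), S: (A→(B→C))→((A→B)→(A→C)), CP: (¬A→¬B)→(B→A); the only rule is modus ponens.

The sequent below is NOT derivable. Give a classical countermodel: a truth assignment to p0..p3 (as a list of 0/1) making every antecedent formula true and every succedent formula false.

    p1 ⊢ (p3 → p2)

Search for a countermodel by truth-table:
  v=0000: Γ:[p1=F] Δ:[(p3 → p2)=T] refutes=False
  v=0001: Γ:[p1=F] Δ:[(p3 → p2)=F] refutes=False
  v=0010: Γ:[p1=F] Δ:[(p3 → p2)=T] refutes=False
  v=0011: Γ:[p1=F] Δ:[(p3 → p2)=T] refutes=False
  v=0100: Γ:[p1=T] Δ:[(p3 → p2)=T] refutes=False
  v=0101: Γ:[p1=T] Δ:[(p3 → p2)=F] refutes=True  ← countermodel

Result: [0, 1, 0, 1]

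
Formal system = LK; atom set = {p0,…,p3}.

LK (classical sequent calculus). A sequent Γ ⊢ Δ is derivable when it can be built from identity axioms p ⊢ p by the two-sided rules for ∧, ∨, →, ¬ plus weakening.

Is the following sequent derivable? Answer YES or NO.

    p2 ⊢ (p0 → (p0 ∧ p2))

Derivation (root first):
[→R] p2 ⊢ (p0 → (p0 ∧ p2))
  [∧R] p2, p0 ⊢ (p0 ∧ p2)
    [Ax] p0 ⊢ p0
    [Ax] p2 ⊢ p2

Result: YES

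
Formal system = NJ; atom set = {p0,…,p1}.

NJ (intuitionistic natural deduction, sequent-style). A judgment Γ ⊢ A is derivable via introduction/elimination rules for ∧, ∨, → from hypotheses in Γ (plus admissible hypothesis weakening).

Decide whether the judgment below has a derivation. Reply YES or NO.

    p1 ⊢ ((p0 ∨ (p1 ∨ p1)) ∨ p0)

Derivation trace:
[∨I₁] p1 ⊢ ((p0 ∨ (p1 ∨ p1)) ∨ p0)
  [∨I₂] p1 ⊢ (p0 ∨ (p1 ∨ p1))
    [∨I₂] p1 ⊢ (p1 ∨ p1)
      [Ax] p1 ⊢ p1

Result: YES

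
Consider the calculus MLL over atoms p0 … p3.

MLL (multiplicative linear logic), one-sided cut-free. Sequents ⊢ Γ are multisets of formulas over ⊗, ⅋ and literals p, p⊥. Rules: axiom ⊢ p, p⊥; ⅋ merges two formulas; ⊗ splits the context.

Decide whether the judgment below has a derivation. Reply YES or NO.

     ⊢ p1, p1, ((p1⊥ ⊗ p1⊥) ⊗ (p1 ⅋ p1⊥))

Derivation (root first):
[⊗]  ⊢ p1, p1, ((p1⊥ ⊗ p1⊥) ⊗ (p1 ⅋ p1⊥))
  [⊗]  ⊢ p1, p1, (p1⊥ ⊗ p1⊥)
    [Ax]  ⊢ p1, p1⊥
    [Ax]  ⊢ p1, p1⊥
  [⅋]  ⊢ (p1 ⅋ p1⊥)
    [Ax]  ⊢ p1, p1⊥

Result: YES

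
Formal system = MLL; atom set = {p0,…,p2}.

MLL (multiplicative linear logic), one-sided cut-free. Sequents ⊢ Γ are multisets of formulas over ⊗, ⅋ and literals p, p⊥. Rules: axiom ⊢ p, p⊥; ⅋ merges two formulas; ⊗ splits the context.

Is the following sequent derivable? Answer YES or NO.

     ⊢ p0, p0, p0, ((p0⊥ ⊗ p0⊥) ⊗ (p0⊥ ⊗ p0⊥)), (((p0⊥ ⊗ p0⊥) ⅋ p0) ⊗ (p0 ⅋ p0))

Proof tree:
[⊗]  ⊢ p0, p0, p0, ((p0⊥ ⊗ p0⊥) ⊗ (p0⊥ ⊗ p0⊥)), (((p0⊥ ⊗ p0⊥) ⅋ p0) ⊗ (p0 ⅋ p0))
  [⅋]  ⊢ p0, ((p0⊥ ⊗ p0⊥) ⅋ p0)
    [⊗]  ⊢ p0, p0, (p0⊥ ⊗ p0⊥)
      [Ax]  ⊢ p0, p0⊥
      [Ax]  ⊢ p0, p0⊥
  [⅋]  ⊢ p0, p0, ((p0⊥ ⊗ p0⊥) ⊗ (p0⊥ ⊗ p0⊥)), (p0 ⅋ p0)
    [⊗]  ⊢ p0, p0, p0, p0, ((p0⊥ ⊗ p0⊥) ⊗ (p0⊥ ⊗ p0⊥))
      [⊗]  ⊢ p0, p0, (p0⊥ ⊗ p0⊥)
        [Ax]  ⊢ p0, p0⊥
        [Ax]  ⊢ p0, p0⊥
      [⊗]  ⊢ p0, p0, (p0⊥ ⊗ p0⊥)
        [Ax]  ⊢ p0, p0⊥
        [Ax]  ⊢ p0, p0⊥

Result: YES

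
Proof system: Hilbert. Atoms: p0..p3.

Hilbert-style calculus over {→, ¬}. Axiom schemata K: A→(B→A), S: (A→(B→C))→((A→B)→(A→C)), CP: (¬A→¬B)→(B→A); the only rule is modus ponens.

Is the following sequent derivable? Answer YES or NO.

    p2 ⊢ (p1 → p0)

Enumerate valuations to refute Γ ⊢ Δ:
  v=0000: Γ:[p2=F] Δ:[(p1 → p0)=T] refutes=False
  v=0001: Γ:[p2=F] Δ:[(p1 → p0)=T] refutes=False
  v=0010: Γ:[p2=T] Δ:[(p1 → p0)=T] refutes=False
  v=0011: Γ:[p2=T] Δ:[(p1 → p0)=T] refutes=False
  v=0100: Γ:[p2=F] Δ:[(p1 → p0)=F] refutes=False
  v=0101: Γ:[p2=F] Δ:[(p1 → p0)=F] refutes=False
  v=0110: Γ:[p2=T] Δ:[(p1 → p0)=F] refutes=True  ← countermodel

Result: NO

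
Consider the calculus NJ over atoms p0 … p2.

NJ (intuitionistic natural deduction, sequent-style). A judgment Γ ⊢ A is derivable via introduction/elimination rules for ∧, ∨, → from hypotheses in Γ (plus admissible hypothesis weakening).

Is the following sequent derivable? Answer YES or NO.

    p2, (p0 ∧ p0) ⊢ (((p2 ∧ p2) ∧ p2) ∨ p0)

Proof tree:
[Wk] p2, (p0 ∧ p0) ⊢ (((p2 ∧ p2) ∧ p2) ∨ p0)
  [∨I₁] p2 ⊢ (((p2 ∧ p2) ∧ p2) ∨ p0)
    [∧I] p2 ⊢ ((p2 ∧ p2) ∧ p2)
      [∧I] p2 ⊢ (p2 ∧ p2)
        [Ax] p2 ⊢ p2
        [Ax] p2 ⊢ p2
      [Ax] p2 ⊢ p2

Result: YES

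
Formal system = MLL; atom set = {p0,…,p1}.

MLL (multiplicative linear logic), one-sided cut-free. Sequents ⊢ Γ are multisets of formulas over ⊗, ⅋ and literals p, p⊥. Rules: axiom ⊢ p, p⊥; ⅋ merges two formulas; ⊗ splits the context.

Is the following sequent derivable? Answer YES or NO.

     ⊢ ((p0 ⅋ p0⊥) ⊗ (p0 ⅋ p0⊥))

Derivation trace:
[⊗]  ⊢ ((p0 ⅋ p0⊥) ⊗ (p0 ⅋ p0⊥))
  [⅋]  ⊢ (p0 ⅋ p0⊥)
    [Ax]  ⊢ p0, p0⊥
  [⅋]  ⊢ (p0 ⅋ p0⊥)
    [Ax]  ⊢ p0, p0⊥

Result: YES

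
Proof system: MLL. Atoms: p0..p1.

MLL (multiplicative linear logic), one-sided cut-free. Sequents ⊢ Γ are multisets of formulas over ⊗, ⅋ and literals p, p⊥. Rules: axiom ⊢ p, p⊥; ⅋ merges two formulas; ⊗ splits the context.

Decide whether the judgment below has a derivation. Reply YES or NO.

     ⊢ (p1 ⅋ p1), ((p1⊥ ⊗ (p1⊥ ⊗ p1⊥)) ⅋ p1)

Proof tree:
[⅋]  ⊢ (p1 ⅋ p1), ((p1⊥ ⊗ (p1⊥ ⊗ p1⊥)) ⅋ p1)
  [⅋]  ⊢ p1, (p1⊥ ⊗ (p1⊥ ⊗ p1⊥)), (p1 ⅋ p1)
    [⊗]  ⊢ p1, p1, p1, (p1⊥ ⊗ (p1⊥ ⊗ p1⊥))
      [Ax]  ⊢ p1, p1⊥
      [⊗]  ⊢ p1, p1, (p1⊥ ⊗ p1⊥)
        [Ax]  ⊢ p1, p1⊥
        [Ax]  ⊢ p1, p1⊥

Result: YES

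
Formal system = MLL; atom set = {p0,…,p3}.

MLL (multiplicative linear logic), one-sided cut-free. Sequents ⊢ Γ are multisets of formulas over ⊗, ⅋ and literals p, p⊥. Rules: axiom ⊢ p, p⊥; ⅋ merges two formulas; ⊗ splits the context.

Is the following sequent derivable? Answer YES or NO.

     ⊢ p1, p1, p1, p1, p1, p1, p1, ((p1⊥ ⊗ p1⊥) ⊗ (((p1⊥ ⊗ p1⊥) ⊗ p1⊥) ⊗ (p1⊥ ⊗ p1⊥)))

Derivation trace:
[⊗]  ⊢ p1, p1, p1, p1, p1, p1, p1, ((p1⊥ ⊗ p1⊥) ⊗ (((p1⊥ ⊗ p1⊥) ⊗ p1⊥) ⊗ (p1⊥ ⊗ p1⊥)))
  [⊗]  ⊢ p1, p1, (p1⊥ ⊗ p1⊥)
    [Ax]  ⊢ p1, p1⊥
    [Ax]  ⊢ p1, p1⊥
  [⊗]  ⊢ p1, p1, p1, p1, p1, (((p1⊥ ⊗ p1⊥) ⊗ p1⊥) ⊗ (p1⊥ ⊗ p1⊥))
    [⊗]  ⊢ p1, p1, p1, ((p1⊥ ⊗ p1⊥) ⊗ p1⊥)
      [⊗]  ⊢ p1, p1, (p1⊥ ⊗ p1⊥)
        [Ax]  ⊢ p1, p1⊥
        [Ax]  ⊢ p1, p1⊥
      [Ax]  ⊢ p1, p1⊥
    [⊗]  ⊢ p1, p1, (p1⊥ ⊗ p1⊥)
      [Ax]  ⊢ p1, p1⊥
      [Ax]  ⊢ p1, p1⊥

Result: YES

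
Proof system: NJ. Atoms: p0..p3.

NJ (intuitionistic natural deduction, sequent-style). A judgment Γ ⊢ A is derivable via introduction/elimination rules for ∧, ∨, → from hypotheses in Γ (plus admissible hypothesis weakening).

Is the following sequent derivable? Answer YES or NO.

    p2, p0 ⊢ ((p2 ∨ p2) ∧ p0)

Derivation (root first):
[∧I] p2, p0 ⊢ ((p2 ∨ p2) ∧ p0)
  [∨I₁] p2 ⊢ (p2 ∨ p2)
    [Ax] p2 ⊢ p2
  [Ax] p0 ⊢ p0

Result: YES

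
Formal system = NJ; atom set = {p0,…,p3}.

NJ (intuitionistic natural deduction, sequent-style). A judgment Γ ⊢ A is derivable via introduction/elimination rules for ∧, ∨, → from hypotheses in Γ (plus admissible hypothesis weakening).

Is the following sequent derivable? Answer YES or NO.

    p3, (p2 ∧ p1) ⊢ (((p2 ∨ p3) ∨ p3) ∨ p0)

Derivation trace:
[∨I₁] p3, (p2 ∧ p1) ⊢ (((p2 ∨ p3) ∨ p3) ∨ p0)
  [∨I₁] p3, (p2 ∧ p1) ⊢ ((p2 ∨ p3) ∨ p3)
    [Wk] p3, (p2 ∧ p1) ⊢ (p2 ∨ p3)
      [∨I₂] p3 ⊢ (p2 ∨ p3)
        [Ax] p3 ⊢ p3

Result: YES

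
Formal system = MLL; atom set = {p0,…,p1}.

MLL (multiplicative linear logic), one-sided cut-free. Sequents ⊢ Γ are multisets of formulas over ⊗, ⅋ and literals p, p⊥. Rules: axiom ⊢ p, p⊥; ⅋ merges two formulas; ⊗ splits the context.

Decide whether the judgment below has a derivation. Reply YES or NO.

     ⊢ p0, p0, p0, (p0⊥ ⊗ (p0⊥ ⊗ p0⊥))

Derivation trace:
[⊗]  ⊢ p0, p0, p0, (p0⊥ ⊗ (p0⊥ ⊗ p0⊥))
  [Ax]  ⊢ p0, p0⊥
  [⊗]  ⊢ p0, p0, (p0⊥ ⊗ p0⊥)
    [Ax]  ⊢ p0, p0⊥
    [Ax]  ⊢ p0, p0⊥

Result: YES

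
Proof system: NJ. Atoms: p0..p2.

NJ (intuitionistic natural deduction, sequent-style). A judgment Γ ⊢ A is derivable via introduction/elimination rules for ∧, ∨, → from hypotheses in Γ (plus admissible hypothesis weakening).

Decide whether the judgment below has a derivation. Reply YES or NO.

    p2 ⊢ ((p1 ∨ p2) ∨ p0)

Proof tree:
[∨I₁] p2 ⊢ ((p1 ∨ p2) ∨ p0)
  [∨I₂] p2 ⊢ (p1 ∨ p2)
    [Ax] p2 ⊢ p2

Result: YES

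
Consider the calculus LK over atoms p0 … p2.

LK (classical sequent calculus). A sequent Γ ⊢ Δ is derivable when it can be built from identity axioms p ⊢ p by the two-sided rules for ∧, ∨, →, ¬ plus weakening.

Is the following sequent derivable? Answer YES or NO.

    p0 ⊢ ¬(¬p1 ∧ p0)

Search for a countermodel by truth-table:
  v=000: Γ:[p0=F] Δ:[¬(¬p1 ∧ p0)=T] refutes=False
  v=001: Γ:[p0=F] Δ:[¬(¬p1 ∧ p0)=T] refutes=False
  v=010: Γ:[p0=F] Δ:[¬(¬p1 ∧ p0)=T] refutes=False
  v=011: Γ:[p0=F] Δ:[¬(¬p1 ∧ p0)=T] refutes=False
  v=100: Γ:[p0=T] Δ:[¬(¬p1 ∧ p0)=F] refutes=True  ← countermodel

Result: NO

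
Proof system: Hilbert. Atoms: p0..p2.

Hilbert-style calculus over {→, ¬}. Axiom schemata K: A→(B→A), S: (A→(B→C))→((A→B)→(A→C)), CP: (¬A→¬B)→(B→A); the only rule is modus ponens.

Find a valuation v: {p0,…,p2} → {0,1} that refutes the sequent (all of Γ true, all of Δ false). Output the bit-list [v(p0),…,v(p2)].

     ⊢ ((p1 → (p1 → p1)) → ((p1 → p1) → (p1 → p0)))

Search for a countermodel by truth-table:
  v=000: Γ:[] Δ:[((p1 → (p1 → p1)) → ((p1 → p1) → (p1 → p0)))=T] refutes=False
  v=001: Γ:[] Δ:[((p1 → (p1 → p1)) → ((p1 → p1) → (p1 → p0)))=T] refutes=False
  v=010: Γ:[] Δ:[((p1 → (p1 → p1)) → ((p1 → p1) → (p1 → p0)))=F] refutes=True  ← countermodel

Result: [0, 1, 0]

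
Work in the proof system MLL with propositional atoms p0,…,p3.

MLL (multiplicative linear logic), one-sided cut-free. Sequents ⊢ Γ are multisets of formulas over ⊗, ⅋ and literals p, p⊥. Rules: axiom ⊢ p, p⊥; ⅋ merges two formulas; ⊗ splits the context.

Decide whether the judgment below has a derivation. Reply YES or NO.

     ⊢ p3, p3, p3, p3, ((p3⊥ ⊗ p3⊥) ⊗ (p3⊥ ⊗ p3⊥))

Derivation (root first):
[⊗]  ⊢ p3, p3, p3, p3, ((p3⊥ ⊗ p3⊥) ⊗ (p3⊥ ⊗ p3⊥))
  [⊗]  ⊢ p3, p3, (p3⊥ ⊗ p3⊥)
    [Ax]  ⊢ p3, p3⊥
    [Ax]  ⊢ p3, p3⊥
  [⊗]  ⊢ p3, p3, (p3⊥ ⊗ p3⊥)
    [Ax]  ⊢ p3, p3⊥
    [Ax]  ⊢ p3, p3⊥

Result: YES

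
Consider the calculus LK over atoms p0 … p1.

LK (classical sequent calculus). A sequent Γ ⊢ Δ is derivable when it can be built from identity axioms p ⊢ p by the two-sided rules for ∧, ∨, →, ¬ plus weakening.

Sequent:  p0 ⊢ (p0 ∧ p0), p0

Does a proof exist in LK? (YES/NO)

Derivation (root first):
[WR] p0 ⊢ (p0 ∧ p0), p0
  [∧R] p0 ⊢ (p0 ∧ p0)
    [Ax] p0 ⊢ p0
    [Ax] p0 ⊢ p0

Result: YES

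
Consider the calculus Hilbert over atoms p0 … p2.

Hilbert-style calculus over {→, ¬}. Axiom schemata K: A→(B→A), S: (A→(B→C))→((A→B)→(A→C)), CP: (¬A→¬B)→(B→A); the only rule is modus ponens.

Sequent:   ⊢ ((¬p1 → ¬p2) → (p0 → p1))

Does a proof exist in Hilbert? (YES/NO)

Enumerate valuations to refute Γ ⊢ Δ:
  v=000: Γ:[] Δ:[((¬p1 → ¬p2) → (p0 → p1))=T] refutes=False
  v=001: Γ:[] Δ:[((¬p1 → ¬p2) → (p0 → p1))=T] refutes=False
  v=010: Γ:[] Δ:[((¬p1 → ¬p2) → (p0 → p1))=T] refutes=False
  v=011: Γ:[] Δ:[((¬p1 → ¬p2) → (p0 → p1))=T] refutes=False
  v=100: Γ:[] Δ:[((¬p1 → ¬p2) → (p0 → p1))=F] refutes=True  ← countermodel

Result: NO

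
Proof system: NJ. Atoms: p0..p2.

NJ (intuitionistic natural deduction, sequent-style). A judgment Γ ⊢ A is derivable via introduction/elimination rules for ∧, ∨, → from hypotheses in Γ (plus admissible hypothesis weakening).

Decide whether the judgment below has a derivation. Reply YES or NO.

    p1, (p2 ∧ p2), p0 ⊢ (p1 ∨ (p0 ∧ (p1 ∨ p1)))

Proof tree:
[∨I₂] p1, (p2 ∧ p2), p0 ⊢ (p1 ∨ (p0 ∧ (p1 ∨ p1)))
  [∧I] p1, (p2 ∧ p2), p0 ⊢ (p0 ∧ (p1 ∨ p1))
    [Ax] p0 ⊢ p0
    [∨I₁] p1, (p2 ∧ p2) ⊢ (p1 ∨ p1)
      [Wk] p1, (p2 ∧ p2) ⊢ p1
        [Ax] p1 ⊢ p1

Result: YES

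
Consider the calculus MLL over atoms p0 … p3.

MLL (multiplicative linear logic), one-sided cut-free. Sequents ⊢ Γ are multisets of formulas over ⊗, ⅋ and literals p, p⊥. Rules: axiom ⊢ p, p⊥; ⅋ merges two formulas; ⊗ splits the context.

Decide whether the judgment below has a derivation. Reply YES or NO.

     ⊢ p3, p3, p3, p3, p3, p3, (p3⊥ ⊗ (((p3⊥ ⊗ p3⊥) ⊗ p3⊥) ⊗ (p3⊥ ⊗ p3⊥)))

Derivation (root first):
[⊗]  ⊢ p3, p3, p3, p3, p3, p3, (p3⊥ ⊗ (((p3⊥ ⊗ p3⊥) ⊗ p3⊥) ⊗ (p3⊥ ⊗ p3⊥)))
  [Ax]  ⊢ p3, p3⊥
  [⊗]  ⊢ p3, p3, p3, p3, p3, (((p3⊥ ⊗ p3⊥) ⊗ p3⊥) ⊗ (p3⊥ ⊗ p3⊥))
    [⊗]  ⊢ p3, p3, p3, ((p3⊥ ⊗ p3⊥) ⊗ p3⊥)
      [⊗]  ⊢ p3, p3, (p3⊥ ⊗ p3⊥)
        [Ax]  ⊢ p3, p3⊥
        [Ax]  ⊢ p3, p3⊥
      [Ax]  ⊢ p3, p3⊥
    [⊗]  ⊢ p3, p3, (p3⊥ ⊗ p3⊥)
      [Ax]  ⊢ p3, p3⊥
      [Ax]  ⊢ p3, p3⊥

Result: YES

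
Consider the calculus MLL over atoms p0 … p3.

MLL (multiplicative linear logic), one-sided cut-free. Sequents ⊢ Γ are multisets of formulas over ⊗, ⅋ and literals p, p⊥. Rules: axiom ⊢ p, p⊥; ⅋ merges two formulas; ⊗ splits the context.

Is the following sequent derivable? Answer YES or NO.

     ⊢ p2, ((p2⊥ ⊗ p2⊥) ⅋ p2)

Derivation trace:
[⅋]  ⊢ p2, ((p2⊥ ⊗ p2⊥) ⅋ p2)
  [⊗]  ⊢ p2, p2, (p2⊥ ⊗ p2⊥)
    [Ax]  ⊢ p2, p2⊥
    [Ax]  ⊢ p2, p2⊥

Result: YES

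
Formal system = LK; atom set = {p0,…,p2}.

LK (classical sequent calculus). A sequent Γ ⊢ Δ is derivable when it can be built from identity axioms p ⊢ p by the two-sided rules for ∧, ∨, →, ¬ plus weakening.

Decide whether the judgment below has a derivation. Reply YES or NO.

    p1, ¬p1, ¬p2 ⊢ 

Proof tree:
[¬L] p1, ¬p1, ¬p2 ⊢ 
  [WR] p1, ¬p1 ⊢ p2
    [¬L] p1, ¬p1 ⊢ 
      [Ax] p1 ⊢ p1

Result: YES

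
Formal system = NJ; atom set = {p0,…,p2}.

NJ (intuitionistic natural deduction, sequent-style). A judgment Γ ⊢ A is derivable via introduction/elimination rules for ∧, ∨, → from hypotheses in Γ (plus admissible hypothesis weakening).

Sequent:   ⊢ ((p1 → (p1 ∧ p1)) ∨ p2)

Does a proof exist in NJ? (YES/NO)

Derivation trace:
[∨I₁]  ⊢ ((p1 → (p1 ∧ p1)) ∨ p2)
  [→I]  ⊢ (p1 → (p1 ∧ p1))
    [∧I] p1 ⊢ (p1 ∧ p1)
      [Ax] p1 ⊢ p1
      [Ax] p1 ⊢ p1

Result: YES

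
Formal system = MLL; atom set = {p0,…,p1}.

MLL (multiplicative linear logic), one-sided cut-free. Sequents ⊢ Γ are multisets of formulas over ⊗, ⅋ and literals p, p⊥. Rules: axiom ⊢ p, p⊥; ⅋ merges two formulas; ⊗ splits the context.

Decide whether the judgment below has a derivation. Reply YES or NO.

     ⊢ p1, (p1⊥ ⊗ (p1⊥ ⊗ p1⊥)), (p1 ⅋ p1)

Derivation (root first):
[⅋]  ⊢ p1, (p1⊥ ⊗ (p1⊥ ⊗ p1⊥)), (p1 ⅋ p1)
  [⊗]  ⊢ p1, p1, p1, (p1⊥ ⊗ (p1⊥ ⊗ p1⊥))
    [Ax]  ⊢ p1, p1⊥
    [⊗]  ⊢ p1, p1, (p1⊥ ⊗ p1⊥)
      [Ax]  ⊢ p1, p1⊥
      [Ax]  ⊢ p1, p1⊥

Result: YES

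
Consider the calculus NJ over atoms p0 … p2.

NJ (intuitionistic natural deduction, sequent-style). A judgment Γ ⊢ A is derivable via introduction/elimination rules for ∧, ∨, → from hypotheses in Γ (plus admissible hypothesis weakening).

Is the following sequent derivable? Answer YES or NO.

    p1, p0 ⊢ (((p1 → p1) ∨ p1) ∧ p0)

Derivation (root first):
[∧I] p1, p0 ⊢ (((p1 → p1) ∨ p1) ∧ p0)
  [∨I₁]  ⊢ ((p1 → p1) ∨ p1)
    [→I]  ⊢ (p1 → p1)
      [Ax] p1 ⊢ p1
  [Wk] p0, p1 ⊢ p0
    [Ax] p0 ⊢ p0

Result: YES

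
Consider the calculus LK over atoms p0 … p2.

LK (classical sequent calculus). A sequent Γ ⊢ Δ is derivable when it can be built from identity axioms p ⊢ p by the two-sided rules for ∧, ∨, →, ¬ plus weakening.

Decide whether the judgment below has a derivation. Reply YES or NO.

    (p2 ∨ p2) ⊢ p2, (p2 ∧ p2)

Derivation (root first):
[∨L] (p2 ∨ p2) ⊢ p2, (p2 ∧ p2)
  [∧R] p2 ⊢ (p2 ∧ p2)
    [Ax] p2 ⊢ p2
    [Ax] p2 ⊢ p2
  [Ax] p2 ⊢ p2

Result: YES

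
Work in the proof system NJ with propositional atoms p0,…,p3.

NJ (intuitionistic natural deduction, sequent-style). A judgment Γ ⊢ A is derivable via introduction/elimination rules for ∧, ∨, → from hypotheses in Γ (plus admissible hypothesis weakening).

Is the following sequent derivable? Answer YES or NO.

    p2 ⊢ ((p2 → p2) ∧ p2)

Derivation trace:
[∧I] p2 ⊢ ((p2 → p2) ∧ p2)
  [→I]  ⊢ (p2 → p2)
    [Ax] p2 ⊢ p2
  [Ax] p2 ⊢ p2

Result: YES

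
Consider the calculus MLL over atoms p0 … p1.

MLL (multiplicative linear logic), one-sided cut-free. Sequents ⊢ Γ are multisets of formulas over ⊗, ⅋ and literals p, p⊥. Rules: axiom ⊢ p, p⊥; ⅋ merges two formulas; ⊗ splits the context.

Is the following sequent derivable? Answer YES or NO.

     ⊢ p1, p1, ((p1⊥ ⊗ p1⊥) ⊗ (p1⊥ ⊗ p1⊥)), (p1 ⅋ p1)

Proof tree:
[⅋]  ⊢ p1, p1, ((p1⊥ ⊗ p1⊥) ⊗ (p1⊥ ⊗ p1⊥)), (p1 ⅋ p1)
  [⊗]  ⊢ p1, p1, p1, p1, ((p1⊥ ⊗ p1⊥) ⊗ (p1⊥ ⊗ p1⊥))
    [⊗]  ⊢ p1, p1, (p1⊥ ⊗ p1⊥)
      [Ax]  ⊢ p1, p1⊥
      [Ax]  ⊢ p1, p1⊥
    [⊗]  ⊢ p1, p1, (p1⊥ ⊗ p1⊥)
      [Ax]  ⊢ p1, p1⊥
      [Ax]  ⊢ p1, p1⊥

Result: YES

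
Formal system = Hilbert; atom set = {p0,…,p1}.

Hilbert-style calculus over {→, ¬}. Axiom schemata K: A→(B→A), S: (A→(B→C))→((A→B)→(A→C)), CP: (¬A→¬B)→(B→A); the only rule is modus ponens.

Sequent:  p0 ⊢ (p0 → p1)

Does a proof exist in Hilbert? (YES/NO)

Truth-table refutation:
  v=00: Γ:[p0=F] Δ:[(p0 → p1)=T] refutes=False
  v=01: Γ:[p0=F] Δ:[(p0 → p1)=T] refutes=False
  v=10: Γ:[p0=T] Δ:[(p0 → p1)=F] refutes=True  ← countermodel

Result: NO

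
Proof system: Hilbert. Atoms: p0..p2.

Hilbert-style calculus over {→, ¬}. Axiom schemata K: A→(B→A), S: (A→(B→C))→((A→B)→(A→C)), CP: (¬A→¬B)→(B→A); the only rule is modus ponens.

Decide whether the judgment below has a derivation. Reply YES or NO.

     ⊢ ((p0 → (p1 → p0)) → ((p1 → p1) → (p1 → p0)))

Search for a countermodel by truth-table:
  v=000: Γ:[] Δ:[((p0 → (p1 → p0)) → ((p1 → p1) → (p1 → p0)))=T] refutes=False
  v=001: Γ:[] Δ:[((p0 → (p1 → p0)) → ((p1 → p1) → (p1 → p0)))=T] refutes=False
  v=010: Γ:[] Δ:[((p0 → (p1 → p0)) → ((p1 → p1) → (p1 → p0)))=F] refutes=True  ← countermodel

Result: NO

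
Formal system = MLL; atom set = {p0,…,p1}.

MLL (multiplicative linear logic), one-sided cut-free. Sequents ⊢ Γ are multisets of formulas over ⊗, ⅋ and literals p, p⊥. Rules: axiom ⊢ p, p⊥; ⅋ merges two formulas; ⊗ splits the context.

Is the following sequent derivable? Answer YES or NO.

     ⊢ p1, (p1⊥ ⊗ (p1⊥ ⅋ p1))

Derivation trace:
[⊗]  ⊢ p1, (p1⊥ ⊗ (p1⊥ ⅋ p1))
  [Ax]  ⊢ p1, p1⊥
  [⅋]  ⊢ (p1⊥ ⅋ p1)
    [Ax]  ⊢ p1, p1⊥

Result: YES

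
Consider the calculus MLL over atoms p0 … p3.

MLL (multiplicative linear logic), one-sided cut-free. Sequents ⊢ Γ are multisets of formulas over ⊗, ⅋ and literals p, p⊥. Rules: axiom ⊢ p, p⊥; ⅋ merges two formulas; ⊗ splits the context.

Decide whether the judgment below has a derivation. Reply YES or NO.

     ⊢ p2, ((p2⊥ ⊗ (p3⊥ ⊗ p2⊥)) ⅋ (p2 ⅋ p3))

Derivation trace:
[⅋]  ⊢ p2, ((p2⊥ ⊗ (p3⊥ ⊗ p2⊥)) ⅋ (p2 ⅋ p3))
  [⅋]  ⊢ p2, (p2⊥ ⊗ (p3⊥ ⊗ p2⊥)), (p2 ⅋ p3)
    [⊗]  ⊢ p2, p3, p2, (p2⊥ ⊗ (p3⊥ ⊗ p2⊥))
      [Ax]  ⊢ p2, p2⊥
      [⊗]  ⊢ p3, p2, (p3⊥ ⊗ p2⊥)
        [Ax]  ⊢ p3, p3⊥
        [Ax]  ⊢ p2, p2⊥

Result: YES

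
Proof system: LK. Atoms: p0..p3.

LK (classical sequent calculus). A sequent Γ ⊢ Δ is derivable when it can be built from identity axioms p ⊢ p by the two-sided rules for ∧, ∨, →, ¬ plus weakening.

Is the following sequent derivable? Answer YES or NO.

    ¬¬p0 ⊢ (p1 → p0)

Proof tree:
[¬L] ¬¬p0 ⊢ (p1 → p0)
  [→R]  ⊢ ¬p0, (p1 → p0)
    [WL] p1 ⊢ p0, ¬p0
      [¬R]  ⊢ p0, ¬p0
        [Ax] p0 ⊢ p0

Result: YES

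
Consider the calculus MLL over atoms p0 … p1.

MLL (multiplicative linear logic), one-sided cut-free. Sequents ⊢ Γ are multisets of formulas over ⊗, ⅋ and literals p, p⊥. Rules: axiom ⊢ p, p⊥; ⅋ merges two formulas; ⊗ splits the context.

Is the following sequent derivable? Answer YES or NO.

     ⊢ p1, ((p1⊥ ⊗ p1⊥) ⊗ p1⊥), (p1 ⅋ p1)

Derivation trace:
[⅋]  ⊢ p1, ((p1⊥ ⊗ p1⊥) ⊗ p1⊥), (p1 ⅋ p1)
  [⊗]  ⊢ p1, p1, p1, ((p1⊥ ⊗ p1⊥) ⊗ p1⊥)
    [⊗]  ⊢ p1, p1, (p1⊥ ⊗ p1⊥)
      [Ax]  ⊢ p1, p1⊥
      [Ax]  ⊢ p1, p1⊥
    [Ax]  ⊢ p1, p1⊥

Result: YES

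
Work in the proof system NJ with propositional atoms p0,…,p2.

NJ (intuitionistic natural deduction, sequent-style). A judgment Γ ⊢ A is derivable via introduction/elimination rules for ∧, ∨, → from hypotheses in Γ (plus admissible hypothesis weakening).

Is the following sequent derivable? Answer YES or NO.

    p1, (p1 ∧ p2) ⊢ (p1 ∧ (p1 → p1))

Proof tree:
[∧I] p1, (p1 ∧ p2) ⊢ (p1 ∧ (p1 → p1))
  [Ax] p1 ⊢ p1
  [Wk] (p1 ∧ p2) ⊢ (p1 → p1)
    [→I]  ⊢ (p1 → p1)
      [Ax] p1 ⊢ p1

Result: YES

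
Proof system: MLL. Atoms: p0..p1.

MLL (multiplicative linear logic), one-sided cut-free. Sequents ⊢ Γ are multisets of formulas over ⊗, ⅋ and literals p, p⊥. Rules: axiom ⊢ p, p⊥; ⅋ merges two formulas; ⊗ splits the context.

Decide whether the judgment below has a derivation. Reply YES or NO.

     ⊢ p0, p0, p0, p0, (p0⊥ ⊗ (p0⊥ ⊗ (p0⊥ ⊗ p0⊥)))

Derivation (root first):
[⊗]  ⊢ p0, p0, p0, p0, (p0⊥ ⊗ (p0⊥ ⊗ (p0⊥ ⊗ p0⊥)))
  [Ax]  ⊢ p0, p0⊥
  [⊗]  ⊢ p0, p0, p0, (p0⊥ ⊗ (p0⊥ ⊗ p0⊥))
    [Ax]  ⊢ p0, p0⊥
    [⊗]  ⊢ p0, p0, (p0⊥ ⊗ p0⊥)
      [Ax]  ⊢ p0, p0⊥
      [Ax]  ⊢ p0, p0⊥

Result: YES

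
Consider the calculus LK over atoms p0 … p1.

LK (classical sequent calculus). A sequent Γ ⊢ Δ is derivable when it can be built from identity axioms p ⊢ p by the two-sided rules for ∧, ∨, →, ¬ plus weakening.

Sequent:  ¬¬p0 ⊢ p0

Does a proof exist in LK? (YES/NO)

Derivation (root first):
[¬L] ¬¬p0 ⊢ p0
  [¬R]  ⊢ p0, ¬p0
    [Ax] p0 ⊢ p0

Result: YES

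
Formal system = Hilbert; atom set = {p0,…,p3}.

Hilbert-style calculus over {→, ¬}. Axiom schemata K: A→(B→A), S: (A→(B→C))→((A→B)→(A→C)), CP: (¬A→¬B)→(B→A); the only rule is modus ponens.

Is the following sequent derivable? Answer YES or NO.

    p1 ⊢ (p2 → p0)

Search for a countermodel by truth-table:
  v=0000: Γ:[p1=F] Δ:[(p2 → p0)=T] refutes=False
  v=0001: Γ:[p1=F] Δ:[(p2 → p0)=T] refutes=False
  v=0010: Γ:[p1=F] Δ:[(p2 → p0)=F] refutes=False
  v=0011: Γ:[p1=F] Δ:[(p2 → p0)=F] refutes=False
  v=0100: Γ:[p1=T] Δ:[(p2 → p0)=T] refutes=False
  v=0101: Γ:[p1=T] Δ:[(p2 → p0)=T] refutes=False
  v=0110: Γ:[p1=T] Δ:[(p2 → p0)=F] refutes=True  ← countermodel

Result: NO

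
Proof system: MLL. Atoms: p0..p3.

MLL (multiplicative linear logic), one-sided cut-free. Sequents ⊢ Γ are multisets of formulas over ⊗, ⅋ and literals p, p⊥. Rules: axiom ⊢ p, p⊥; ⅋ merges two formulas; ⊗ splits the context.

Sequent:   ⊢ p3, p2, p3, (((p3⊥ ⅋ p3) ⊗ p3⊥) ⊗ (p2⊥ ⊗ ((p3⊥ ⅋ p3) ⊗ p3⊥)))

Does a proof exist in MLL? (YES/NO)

Derivation trace:
[⊗]  ⊢ p3, p2, p3, (((p3⊥ ⅋ p3) ⊗ p3⊥) ⊗ (p2⊥ ⊗ ((p3⊥ ⅋ p3) ⊗ p3⊥)))
  [⊗]  ⊢ p3, ((p3⊥ ⅋ p3) ⊗ p3⊥)
    [⅋]  ⊢ (p3⊥ ⅋ p3)
      [Ax]  ⊢ p3, p3⊥
    [Ax]  ⊢ p3, p3⊥
  [⊗]  ⊢ p2, p3, (p2⊥ ⊗ ((p3⊥ ⅋ p3) ⊗ p3⊥))
    [Ax]  ⊢ p2, p2⊥
    [⊗]  ⊢ p3, ((p3⊥ ⅋ p3) ⊗ p3⊥)
      [⅋]  ⊢ (p3⊥ ⅋ p3)
        [Ax]  ⊢ p3, p3⊥
      [Ax]  ⊢ p3, p3⊥

Result: YES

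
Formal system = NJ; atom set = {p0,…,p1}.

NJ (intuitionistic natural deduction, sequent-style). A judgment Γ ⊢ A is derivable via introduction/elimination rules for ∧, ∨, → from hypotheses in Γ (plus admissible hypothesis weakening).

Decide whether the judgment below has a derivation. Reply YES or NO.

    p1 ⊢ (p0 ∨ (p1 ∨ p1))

Proof tree:
[∨I₂] p1 ⊢ (p0 ∨ (p1 ∨ p1))
  [∨I₁] p1 ⊢ (p1 ∨ p1)
    [Ax] p1 ⊢ p1

Result: YES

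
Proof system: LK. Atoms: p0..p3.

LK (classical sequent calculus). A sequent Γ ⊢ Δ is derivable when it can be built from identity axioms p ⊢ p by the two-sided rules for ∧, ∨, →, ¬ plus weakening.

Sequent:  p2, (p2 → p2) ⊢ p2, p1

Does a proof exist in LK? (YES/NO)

Proof tree:
[WR] p2, (p2 → p2) ⊢ p2, p1
  [→L] p2, (p2 → p2) ⊢ p2
    [Ax] p2 ⊢ p2
    [Ax] p2 ⊢ p2

Result: YES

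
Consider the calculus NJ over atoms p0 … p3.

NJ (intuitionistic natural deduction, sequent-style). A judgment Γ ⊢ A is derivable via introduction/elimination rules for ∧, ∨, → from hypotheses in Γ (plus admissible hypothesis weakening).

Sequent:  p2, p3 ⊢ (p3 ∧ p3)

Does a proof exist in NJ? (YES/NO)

Derivation trace:
[∧I] p2, p3 ⊢ (p3 ∧ p3)
  [Ax] p3 ⊢ p3
  [Wk] p3, p2 ⊢ p3
    [Ax] p3 ⊢ p3

Result: YES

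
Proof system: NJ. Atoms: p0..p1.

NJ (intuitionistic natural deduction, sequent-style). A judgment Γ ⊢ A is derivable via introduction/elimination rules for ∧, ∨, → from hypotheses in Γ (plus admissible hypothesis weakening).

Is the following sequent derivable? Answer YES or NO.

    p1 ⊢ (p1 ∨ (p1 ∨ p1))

Derivation trace:
[∨I₂] p1 ⊢ (p1 ∨ (p1 ∨ p1))
  [∨I₁] p1 ⊢ (p1 ∨ p1)
    [Ax] p1 ⊢ p1

Result: YES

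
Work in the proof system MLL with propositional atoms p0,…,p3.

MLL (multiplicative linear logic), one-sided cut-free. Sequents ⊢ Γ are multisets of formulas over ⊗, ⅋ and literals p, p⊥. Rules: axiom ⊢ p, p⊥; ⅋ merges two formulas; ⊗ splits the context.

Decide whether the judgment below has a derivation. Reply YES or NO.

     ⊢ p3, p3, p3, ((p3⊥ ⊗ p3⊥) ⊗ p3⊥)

Derivation (root first):
[⊗]  ⊢ p3, p3, p3, ((p3⊥ ⊗ p3⊥) ⊗ p3⊥)
  [⊗]  ⊢ p3, p3, (p3⊥ ⊗ p3⊥)
    [Ax]  ⊢ p3, p3⊥
    [Ax]  ⊢ p3, p3⊥
  [Ax]  ⊢ p3, p3⊥

Result: YES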